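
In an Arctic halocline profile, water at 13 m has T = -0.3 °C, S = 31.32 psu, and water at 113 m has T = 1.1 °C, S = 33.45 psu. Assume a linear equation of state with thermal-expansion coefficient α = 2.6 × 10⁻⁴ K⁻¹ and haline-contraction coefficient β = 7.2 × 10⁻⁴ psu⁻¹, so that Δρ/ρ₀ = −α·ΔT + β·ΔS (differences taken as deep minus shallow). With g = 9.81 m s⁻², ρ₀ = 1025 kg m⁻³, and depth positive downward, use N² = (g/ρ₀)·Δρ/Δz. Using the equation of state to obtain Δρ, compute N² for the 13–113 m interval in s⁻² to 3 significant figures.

ΔT = +1.4 K, ΔS = +2.13 psu (deep − shallow).
Δρ/ρ₀ = −αΔT + βΔS = -3.64 × 10⁻⁴ + 1.5336 × 10⁻³ = 1.1696 × 10⁻³, so Δρ ≈ 1.199 kg m⁻³.
N² = (g/ρ₀)·Δρ/Δz = g·(Δρ/ρ₀)/Δz = 9.81 × 1.1696 × 10⁻³ / 100 = 1.1474 × 10⁻⁴ s⁻² ≈ 1.15 × 10⁻⁴ s⁻².

1.15 × 10⁻⁴ s⁻²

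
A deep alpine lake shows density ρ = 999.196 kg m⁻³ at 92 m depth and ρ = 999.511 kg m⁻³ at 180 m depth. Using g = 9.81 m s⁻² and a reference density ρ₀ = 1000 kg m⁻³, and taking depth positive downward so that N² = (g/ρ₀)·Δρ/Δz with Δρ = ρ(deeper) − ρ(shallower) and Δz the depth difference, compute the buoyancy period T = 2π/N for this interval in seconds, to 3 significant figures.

Δρ = 999.511 − 999.196 = 0.315 kg m⁻³ over Δz = 180 − 92 = 88 m.
N² = (9.81/1000) × (0.315/88) = 3.5115 × 10⁻⁵ s⁻².
N = √(3.5115 × 10⁻⁵) = 5.9258 × 10⁻³ rad s⁻¹, so T = 2π/N = 1.0603 × 10³ s ≈ 1.06 × 10³ s.

1.06 × 10³ s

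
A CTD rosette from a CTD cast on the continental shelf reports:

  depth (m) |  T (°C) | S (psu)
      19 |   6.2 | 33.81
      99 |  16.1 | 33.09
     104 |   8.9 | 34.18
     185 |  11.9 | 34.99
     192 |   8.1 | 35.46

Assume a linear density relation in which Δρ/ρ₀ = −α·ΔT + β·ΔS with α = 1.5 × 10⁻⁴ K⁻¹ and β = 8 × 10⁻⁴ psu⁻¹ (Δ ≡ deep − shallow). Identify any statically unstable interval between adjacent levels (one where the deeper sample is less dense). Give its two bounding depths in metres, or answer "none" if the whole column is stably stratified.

19–99 m

Evaluate Δρ/ρ₀ = −αΔT + βΔS across each adjacent pair:
  19–99 m: −αΔT+βΔS = −(1.5 × 10⁻⁴)(+9.9)+(8 × 10⁻⁴)(-0.72) = -2.1 × 10⁻³ → UNSTABLE
  99–104 m: −αΔT+βΔS = −(1.5 × 10⁻⁴)(-7.2)+(8 × 10⁻⁴)(+1.09) = 2.0 × 10⁻³ → stable
  104–185 m: −αΔT+βΔS = −(1.5 × 10⁻⁴)(+3.0)+(8 × 10⁻⁴)(+0.81) = 2.0 × 10⁻⁴ → stable
  185–192 m: −αΔT+βΔS = −(1.5 × 10⁻⁴)(-3.8)+(8 × 10⁻⁴)(+0.47) = 9.5 × 10⁻⁴ → stable
The 19–99 m interval has Δρ < 0: lighter water underlies denser water.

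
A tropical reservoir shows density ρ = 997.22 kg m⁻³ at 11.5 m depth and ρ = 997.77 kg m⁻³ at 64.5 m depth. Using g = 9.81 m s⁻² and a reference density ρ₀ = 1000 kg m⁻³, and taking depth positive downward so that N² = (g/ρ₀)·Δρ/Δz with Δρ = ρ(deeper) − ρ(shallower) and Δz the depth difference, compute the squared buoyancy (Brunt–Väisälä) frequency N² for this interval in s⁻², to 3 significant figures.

1.02 × 10⁻⁴ s⁻²

Δρ = 997.77 − 997.22 = 0.55 kg m⁻³ over Δz = 64.5 − 11.5 = 53 m.
N² = (9.81/1000) × (0.55/53) = 1.0180 × 10⁻⁴ s⁻² ≈ 1.02 × 10⁻⁴ s⁻².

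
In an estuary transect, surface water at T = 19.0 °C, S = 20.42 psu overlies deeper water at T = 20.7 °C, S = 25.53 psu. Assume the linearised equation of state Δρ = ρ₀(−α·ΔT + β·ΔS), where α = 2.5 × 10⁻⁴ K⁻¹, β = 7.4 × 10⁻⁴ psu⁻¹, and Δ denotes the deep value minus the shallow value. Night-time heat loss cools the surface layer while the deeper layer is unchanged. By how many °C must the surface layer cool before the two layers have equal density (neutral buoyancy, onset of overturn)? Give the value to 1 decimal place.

13.4 °C

Neutral buoyancy requires Δρ = 0, i.e. −α(T_deep − T_surf′) + β(S_deep − S_surf) = 0.
T_surf′ = T_deep − (β/α)·ΔS = 20.7 − (7.4 × 10⁻⁴/2.5 × 10⁻⁴)·(+5.11) = 5.574 °C.
Cooling required: 19.0 − (5.574) = 13.426 °C.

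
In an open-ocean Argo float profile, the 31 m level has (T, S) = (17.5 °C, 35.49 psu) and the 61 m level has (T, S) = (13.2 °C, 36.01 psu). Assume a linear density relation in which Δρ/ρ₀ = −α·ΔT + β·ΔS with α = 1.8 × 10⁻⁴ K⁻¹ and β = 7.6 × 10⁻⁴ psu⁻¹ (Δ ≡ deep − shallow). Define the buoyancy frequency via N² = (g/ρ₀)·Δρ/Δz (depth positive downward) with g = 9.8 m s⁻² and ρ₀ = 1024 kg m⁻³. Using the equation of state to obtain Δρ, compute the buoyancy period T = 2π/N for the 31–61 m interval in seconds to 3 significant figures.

ΔT = -4.3 K, ΔS = +0.52 psu (deep − shallow).
Δρ/ρ₀ = −αΔT + βΔS = 7.74 × 10⁻⁴ + 3.952 × 10⁻⁴ = 1.1692 × 10⁻³, so Δρ ≈ 1.197 kg m⁻³.
N² = (g/ρ₀)·Δρ/Δz = g·(Δρ/ρ₀)/Δz = 9.8 × 1.1692 × 10⁻³ / 30 = 3.8194 × 10⁻⁴ s⁻².
N = √(3.8194 × 10⁻⁴) = 0.019543 rad s⁻¹ → T = 2π/N = 321.51 s ≈ 322 s.

322 s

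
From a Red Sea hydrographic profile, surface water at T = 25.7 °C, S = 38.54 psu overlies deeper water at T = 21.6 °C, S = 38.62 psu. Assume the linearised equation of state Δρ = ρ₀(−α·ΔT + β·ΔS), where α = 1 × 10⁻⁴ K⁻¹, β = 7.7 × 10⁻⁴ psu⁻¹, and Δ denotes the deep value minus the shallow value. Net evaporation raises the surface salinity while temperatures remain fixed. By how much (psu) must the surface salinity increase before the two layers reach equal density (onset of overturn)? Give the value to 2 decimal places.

0.61 psu

Neutral buoyancy requires −α(T_deep − T_surf) + β(S_deep − S_surf′) = 0.
S_surf′ = S_deep − (α/β)·ΔT = 38.62 − (1 × 10⁻⁴/7.7 × 10⁻⁴)·(-4.1) = 39.1525 psu.
Increase required: 39.1525 − 38.54 = 0.6125 psu.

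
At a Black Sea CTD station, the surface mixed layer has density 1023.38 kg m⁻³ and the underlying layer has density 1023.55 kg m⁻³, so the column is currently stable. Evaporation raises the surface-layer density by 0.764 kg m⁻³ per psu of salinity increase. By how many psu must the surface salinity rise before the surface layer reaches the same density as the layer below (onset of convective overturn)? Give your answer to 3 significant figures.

Density deficit of the surface layer: 1023.55 − 1023.38 = 0.17 kg m⁻³.
Required change = 0.17 / 0.764 = 0.223 psu.

0.223 psu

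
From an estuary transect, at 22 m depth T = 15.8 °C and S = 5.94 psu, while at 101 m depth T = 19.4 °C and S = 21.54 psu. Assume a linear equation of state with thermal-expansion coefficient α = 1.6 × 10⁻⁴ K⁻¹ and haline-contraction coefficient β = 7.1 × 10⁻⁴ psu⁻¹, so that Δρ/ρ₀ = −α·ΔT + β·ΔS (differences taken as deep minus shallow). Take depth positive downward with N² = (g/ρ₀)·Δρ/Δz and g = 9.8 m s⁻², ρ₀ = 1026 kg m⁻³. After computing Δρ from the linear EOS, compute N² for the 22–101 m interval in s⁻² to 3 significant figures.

ΔT = +3.6 K, ΔS = +15.60 psu (deep − shallow).
Δρ/ρ₀ = −αΔT + βΔS = -5.76 × 10⁻⁴ + 0.011076 = 0.0105, so Δρ ≈ 10.77 kg m⁻³.
N² = (g/ρ₀)·Δρ/Δz = g·(Δρ/ρ₀)/Δz = 9.8 × 0.0105 / 79 = 1.3025 × 10⁻³ s⁻² ≈ 1.30 × 10⁻³ s⁻².

1.30 × 10⁻³ s⁻²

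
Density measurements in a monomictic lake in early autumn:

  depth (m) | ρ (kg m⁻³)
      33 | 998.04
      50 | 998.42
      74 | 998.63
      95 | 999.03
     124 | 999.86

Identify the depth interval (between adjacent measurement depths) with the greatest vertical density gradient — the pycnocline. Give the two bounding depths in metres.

95–124 m

Compute the density gradient over each adjacent pair:
  33–50 m: Δρ/Δz = 0.38/17 = 0.022 kg m⁻⁴
  50–74 m: Δρ/Δz = 0.21/24 = 8.7 × 10⁻³ kg m⁻⁴
  74–95 m: Δρ/Δz = 0.40/21 = 0.019 kg m⁻⁴
  95–124 m: Δρ/Δz = 0.83/29 = 0.029 kg m⁻⁴
The largest gradient is in the 95–124 m interval — the pycnocline.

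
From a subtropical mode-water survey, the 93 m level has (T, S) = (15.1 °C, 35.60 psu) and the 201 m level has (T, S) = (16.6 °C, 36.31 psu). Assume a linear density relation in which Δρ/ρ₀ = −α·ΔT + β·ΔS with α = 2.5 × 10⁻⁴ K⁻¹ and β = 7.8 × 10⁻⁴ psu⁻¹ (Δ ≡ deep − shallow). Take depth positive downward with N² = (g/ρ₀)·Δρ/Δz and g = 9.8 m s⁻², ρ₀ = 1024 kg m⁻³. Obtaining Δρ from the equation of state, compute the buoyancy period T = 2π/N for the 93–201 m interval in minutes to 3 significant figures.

ΔT = +1.5 K, ΔS = +0.71 psu (deep − shallow).
Δρ/ρ₀ = −αΔT + βΔS = -3.75 × 10⁻⁴ + 5.538 × 10⁻⁴ = 1.788 × 10⁻⁴, so Δρ ≈ 0.1831 kg m⁻³.
N² = (g/ρ₀)·Δρ/Δz = g·(Δρ/ρ₀)/Δz = 9.8 × 1.788 × 10⁻⁴ / 108 = 1.6224 × 10⁻⁵ s⁻².
N = √(1.6224 × 10⁻⁵) = 4.0279 × 10⁻³ rad s⁻¹ → T = 2π/N = 1.5599 × 10³ s = 25.998 min ≈ 26.0 min.

26.0 min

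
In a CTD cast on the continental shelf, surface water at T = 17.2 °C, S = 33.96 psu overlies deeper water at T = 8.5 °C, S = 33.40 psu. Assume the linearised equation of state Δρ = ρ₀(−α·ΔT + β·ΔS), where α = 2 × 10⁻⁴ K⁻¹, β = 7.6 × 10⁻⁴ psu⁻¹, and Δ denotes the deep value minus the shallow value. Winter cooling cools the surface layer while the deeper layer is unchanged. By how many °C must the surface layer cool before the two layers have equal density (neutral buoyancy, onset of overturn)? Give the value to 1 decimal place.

Neutral buoyancy requires Δρ = 0, i.e. −α(T_deep − T_surf′) + β(S_deep − S_surf) = 0.
T_surf′ = T_deep − (β/α)·ΔS = 8.5 − (7.6 × 10⁻⁴/2 × 10⁻⁴)·(-0.56) = 10.628 °C.
Cooling required: 17.2 − (10.628) = 6.572 °C.

6.6 °C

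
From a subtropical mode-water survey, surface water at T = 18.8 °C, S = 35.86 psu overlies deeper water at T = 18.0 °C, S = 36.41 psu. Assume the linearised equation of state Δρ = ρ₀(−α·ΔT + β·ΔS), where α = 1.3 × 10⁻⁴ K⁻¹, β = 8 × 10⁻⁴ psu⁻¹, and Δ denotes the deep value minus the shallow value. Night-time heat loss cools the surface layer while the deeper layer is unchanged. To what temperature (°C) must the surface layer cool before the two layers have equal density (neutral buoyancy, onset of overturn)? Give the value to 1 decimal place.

14.6 °C

Neutral buoyancy requires Δρ = 0, i.e. −α(T_deep − T_surf′) + β(S_deep − S_surf) = 0.
T_surf′ = T_deep − (β/α)·ΔS = 18.0 − (8 × 10⁻⁴/1.3 × 10⁻⁴)·(+0.55) = 14.615 °C.
Cooling required: 18.8 − (14.615) = 4.185 °C.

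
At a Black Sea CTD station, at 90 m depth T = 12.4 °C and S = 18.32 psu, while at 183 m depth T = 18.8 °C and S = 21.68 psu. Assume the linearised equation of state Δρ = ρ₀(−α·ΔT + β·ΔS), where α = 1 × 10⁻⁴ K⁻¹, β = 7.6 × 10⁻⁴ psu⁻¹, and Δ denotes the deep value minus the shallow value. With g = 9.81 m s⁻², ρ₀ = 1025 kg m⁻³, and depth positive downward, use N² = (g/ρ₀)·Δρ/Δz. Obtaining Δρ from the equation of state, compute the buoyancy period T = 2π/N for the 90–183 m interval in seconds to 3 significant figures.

ΔT = +6.4 K, ΔS = +3.36 psu (deep − shallow).
Δρ/ρ₀ = −αΔT + βΔS = -6.40 × 10⁻⁴ + 2.5536 × 10⁻³ = 1.9136 × 10⁻³, so Δρ ≈ 1.961 kg m⁻³.
N² = (g/ρ₀)·Δρ/Δz = g·(Δρ/ρ₀)/Δz = 9.81 × 1.9136 × 10⁻³ / 93 = 2.0185 × 10⁻⁴ s⁻².
N = √(2.0185 × 10⁻⁴) = 0.014207 rad s⁻¹ → T = 2π/N = 442.26 s ≈ 442 s.

442 s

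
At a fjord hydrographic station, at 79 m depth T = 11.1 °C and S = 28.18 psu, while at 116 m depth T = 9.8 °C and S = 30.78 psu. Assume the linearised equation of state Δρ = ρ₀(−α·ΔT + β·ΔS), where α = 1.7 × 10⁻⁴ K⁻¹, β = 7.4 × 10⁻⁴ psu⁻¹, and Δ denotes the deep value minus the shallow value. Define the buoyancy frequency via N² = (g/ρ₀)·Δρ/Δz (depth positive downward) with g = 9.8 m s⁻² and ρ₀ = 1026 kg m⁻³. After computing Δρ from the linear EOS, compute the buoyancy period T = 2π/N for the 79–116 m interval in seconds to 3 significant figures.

264 s

ΔT = -1.3 K, ΔS = +2.60 psu (deep − shallow).
Δρ/ρ₀ = −αΔT + βΔS = 2.21 × 10⁻⁴ + 1.924 × 10⁻³ = 2.145 × 10⁻³, so Δρ ≈ 2.201 kg m⁻³.
N² = (g/ρ₀)·Δρ/Δz = g·(Δρ/ρ₀)/Δz = 9.8 × 2.145 × 10⁻³ / 37 = 5.6814 × 10⁻⁴ s⁻².
N = √(5.6814 × 10⁻⁴) = 0.023836 rad s⁻¹ → T = 2π/N = 263.60 s ≈ 264 s.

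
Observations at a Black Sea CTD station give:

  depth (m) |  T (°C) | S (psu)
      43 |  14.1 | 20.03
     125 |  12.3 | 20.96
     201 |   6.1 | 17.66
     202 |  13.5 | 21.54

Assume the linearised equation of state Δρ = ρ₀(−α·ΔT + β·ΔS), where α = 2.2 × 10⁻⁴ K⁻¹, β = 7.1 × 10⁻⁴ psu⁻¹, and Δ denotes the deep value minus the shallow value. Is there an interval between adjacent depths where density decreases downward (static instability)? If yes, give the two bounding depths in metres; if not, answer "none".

Evaluate Δρ/ρ₀ = −αΔT + βΔS across each adjacent pair:
  43–125 m: −αΔT+βΔS = −(2.2 × 10⁻⁴)(-1.8)+(7.1 × 10⁻⁴)(+0.93) = 1.1 × 10⁻³ → stable
  125–201 m: −αΔT+βΔS = −(2.2 × 10⁻⁴)(-6.2)+(7.1 × 10⁻⁴)(-3.30) = -9.8 × 10⁻⁴ → UNSTABLE
  201–202 m: −αΔT+βΔS = −(2.2 × 10⁻⁴)(+7.4)+(7.1 × 10⁻⁴)(+3.88) = 1.1 × 10⁻³ → stable
The 125–201 m interval has Δρ < 0: lighter water underlies denser water.

125–201 m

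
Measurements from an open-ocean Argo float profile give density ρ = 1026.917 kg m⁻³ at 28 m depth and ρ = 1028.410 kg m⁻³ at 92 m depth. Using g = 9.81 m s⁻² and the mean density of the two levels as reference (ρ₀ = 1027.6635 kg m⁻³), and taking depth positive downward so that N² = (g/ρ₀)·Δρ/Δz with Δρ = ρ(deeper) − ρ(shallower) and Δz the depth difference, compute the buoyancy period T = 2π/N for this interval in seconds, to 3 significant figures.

Δρ = 1028.410 − 1026.917 = 1.493 kg m⁻³ over Δz = 92 − 28 = 64 m.
N² = (9.81/1027.6635) × (1.493/64) = 2.2269 × 10⁻⁴ s⁻².
N = √(2.2269 × 10⁻⁴) = 0.014923 rad s⁻¹, so T = 2π/N = 421.04 s ≈ 421 s.

421 s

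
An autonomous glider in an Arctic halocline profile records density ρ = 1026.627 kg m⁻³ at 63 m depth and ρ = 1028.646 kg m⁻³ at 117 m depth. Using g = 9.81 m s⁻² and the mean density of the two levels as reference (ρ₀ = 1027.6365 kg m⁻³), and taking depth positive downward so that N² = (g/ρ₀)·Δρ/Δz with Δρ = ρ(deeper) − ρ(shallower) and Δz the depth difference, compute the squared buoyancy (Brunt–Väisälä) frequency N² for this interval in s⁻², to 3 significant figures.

3.57 × 10⁻⁴ s⁻²

Δρ = 1028.646 − 1026.627 = 2.019 kg m⁻³ over Δz = 117 − 63 = 54 m.
N² = (9.81/1027.6365) × (2.019/54) = 3.5692 × 10⁻⁴ s⁻² ≈ 3.57 × 10⁻⁴ s⁻².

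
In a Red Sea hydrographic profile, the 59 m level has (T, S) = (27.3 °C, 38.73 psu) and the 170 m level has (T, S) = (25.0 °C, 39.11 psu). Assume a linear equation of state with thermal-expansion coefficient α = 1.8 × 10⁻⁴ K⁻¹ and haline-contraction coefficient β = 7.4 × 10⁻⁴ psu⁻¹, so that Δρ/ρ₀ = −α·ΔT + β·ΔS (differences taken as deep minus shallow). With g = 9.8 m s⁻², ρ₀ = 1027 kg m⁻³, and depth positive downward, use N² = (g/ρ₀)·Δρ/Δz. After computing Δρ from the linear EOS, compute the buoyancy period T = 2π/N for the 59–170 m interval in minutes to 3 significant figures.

13.4 min

ΔT = -2.3 K, ΔS = +0.38 psu (deep − shallow).
Δρ/ρ₀ = −αΔT + βΔS = 4.14 × 10⁻⁴ + 2.812 × 10⁻⁴ = 6.952 × 10⁻⁴, so Δρ ≈ 0.7140 kg m⁻³.
N² = (g/ρ₀)·Δρ/Δz = g·(Δρ/ρ₀)/Δz = 9.8 × 6.952 × 10⁻⁴ / 111 = 6.1378 × 10⁻⁵ s⁻².
N = √(6.1378 × 10⁻⁵) = 7.8344 × 10⁻³ rad s⁻¹ → T = 2π/N = 802.00 s = 13.367 min ≈ 13.4 min.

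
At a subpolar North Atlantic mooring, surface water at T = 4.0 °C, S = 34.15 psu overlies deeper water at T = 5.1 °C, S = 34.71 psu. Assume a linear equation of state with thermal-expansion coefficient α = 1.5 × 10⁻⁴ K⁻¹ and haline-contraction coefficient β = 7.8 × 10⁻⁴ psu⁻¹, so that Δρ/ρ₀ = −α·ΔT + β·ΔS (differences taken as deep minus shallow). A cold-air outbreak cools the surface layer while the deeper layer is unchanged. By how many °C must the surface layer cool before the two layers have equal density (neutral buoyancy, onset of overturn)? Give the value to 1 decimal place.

1.8 °C

Neutral buoyancy requires Δρ = 0, i.e. −α(T_deep − T_surf′) + β(S_deep − S_surf) = 0.
T_surf′ = T_deep − (β/α)·ΔS = 5.1 − (7.8 × 10⁻⁴/1.5 × 10⁻⁴)·(+0.56) = 2.188 °C.
Cooling required: 4.0 − (2.188) = 1.812 °C.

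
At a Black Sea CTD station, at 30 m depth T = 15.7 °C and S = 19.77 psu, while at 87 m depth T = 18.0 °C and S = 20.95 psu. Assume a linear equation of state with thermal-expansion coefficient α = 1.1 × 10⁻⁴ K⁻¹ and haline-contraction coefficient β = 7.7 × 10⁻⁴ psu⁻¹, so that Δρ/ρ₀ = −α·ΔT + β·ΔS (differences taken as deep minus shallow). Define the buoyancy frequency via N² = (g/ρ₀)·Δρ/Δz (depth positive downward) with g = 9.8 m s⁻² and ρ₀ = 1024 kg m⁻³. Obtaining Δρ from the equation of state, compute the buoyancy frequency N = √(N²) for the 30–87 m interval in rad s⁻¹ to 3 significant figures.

ΔT = +2.3 K, ΔS = +1.18 psu (deep − shallow).
Δρ/ρ₀ = −αΔT + βΔS = -2.53 × 10⁻⁴ + 9.086 × 10⁻⁴ = 6.556 × 10⁻⁴, so Δρ ≈ 0.6713 kg m⁻³.
N² = (g/ρ₀)·Δρ/Δz = g·(Δρ/ρ₀)/Δz = 9.8 × 6.556 × 10⁻⁴ / 57 = 1.1272 × 10⁻⁴ s⁻².
N = √(1.1272 × 10⁻⁴) = 0.010617 rad s⁻¹ ≈ 0.0106 rad s⁻¹.

0.0106 rad s⁻¹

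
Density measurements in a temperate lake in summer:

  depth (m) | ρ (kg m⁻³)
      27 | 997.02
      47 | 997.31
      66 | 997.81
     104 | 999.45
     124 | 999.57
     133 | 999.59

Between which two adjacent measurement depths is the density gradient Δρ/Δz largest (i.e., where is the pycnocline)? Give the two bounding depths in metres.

Compute the density gradient over each adjacent pair:
  27–47 m: Δρ/Δz = 0.29/20 = 0.014 kg m⁻⁴
  47–66 m: Δρ/Δz = 0.50/19 = 0.026 kg m⁻⁴
  66–104 m: Δρ/Δz = 1.64/38 = 0.043 kg m⁻⁴
  104–124 m: Δρ/Δz = 0.12/20 = 6.0 × 10⁻³ kg m⁻⁴
  124–133 m: Δρ/Δz = 0.02/9 = 2.2 × 10⁻³ kg m⁻⁴
The largest gradient is in the 66–104 m interval — the pycnocline.

66–104 m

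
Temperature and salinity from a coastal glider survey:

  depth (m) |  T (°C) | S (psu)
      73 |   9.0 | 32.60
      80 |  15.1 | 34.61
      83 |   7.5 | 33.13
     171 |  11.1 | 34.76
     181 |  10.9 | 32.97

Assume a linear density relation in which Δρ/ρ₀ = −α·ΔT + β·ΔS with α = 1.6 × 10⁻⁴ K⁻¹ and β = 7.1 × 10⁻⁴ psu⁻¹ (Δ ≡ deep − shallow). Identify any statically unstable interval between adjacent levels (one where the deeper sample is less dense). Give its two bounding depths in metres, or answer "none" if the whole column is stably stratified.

171–181 m

Evaluate Δρ/ρ₀ = −αΔT + βΔS across each adjacent pair:
  73–80 m: −αΔT+βΔS = −(1.6 × 10⁻⁴)(+6.1)+(7.1 × 10⁻⁴)(+2.01) = 4.5 × 10⁻⁴ → stable
  80–83 m: −αΔT+βΔS = −(1.6 × 10⁻⁴)(-7.6)+(7.1 × 10⁻⁴)(-1.48) = 1.7 × 10⁻⁴ → stable
  83–171 m: −αΔT+βΔS = −(1.6 × 10⁻⁴)(+3.6)+(7.1 × 10⁻⁴)(+1.63) = 5.8 × 10⁻⁴ → stable
  171–181 m: −αΔT+βΔS = −(1.6 × 10⁻⁴)(-0.2)+(7.1 × 10⁻⁴)(-1.79) = -1.2 × 10⁻³ → UNSTABLE
The 171–181 m interval has Δρ < 0: lighter water underlies denser water.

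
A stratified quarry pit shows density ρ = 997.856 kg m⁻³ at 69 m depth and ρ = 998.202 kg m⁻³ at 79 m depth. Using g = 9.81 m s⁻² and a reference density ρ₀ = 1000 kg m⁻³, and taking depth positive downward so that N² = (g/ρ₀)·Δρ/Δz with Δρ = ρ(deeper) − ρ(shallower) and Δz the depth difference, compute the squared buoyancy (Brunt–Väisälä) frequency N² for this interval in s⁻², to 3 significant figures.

Δρ = 998.202 − 997.856 = 0.346 kg m⁻³ over Δz = 79 − 69 = 10 m.
N² = (9.81/1000) × (0.346/10) = 3.3943 × 10⁻⁴ s⁻² ≈ 3.39 × 10⁻⁴ s⁻².
A positive N² confirms static stability across the interval.

3.39 × 10⁻⁴ s⁻²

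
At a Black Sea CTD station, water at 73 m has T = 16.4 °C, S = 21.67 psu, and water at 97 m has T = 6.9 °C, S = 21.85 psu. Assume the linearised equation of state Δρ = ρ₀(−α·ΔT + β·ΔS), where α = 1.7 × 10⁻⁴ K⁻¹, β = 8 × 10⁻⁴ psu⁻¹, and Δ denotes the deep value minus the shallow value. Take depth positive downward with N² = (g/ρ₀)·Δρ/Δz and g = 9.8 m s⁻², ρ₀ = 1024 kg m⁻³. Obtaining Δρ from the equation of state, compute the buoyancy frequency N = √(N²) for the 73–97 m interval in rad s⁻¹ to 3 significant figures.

ΔT = -9.5 K, ΔS = +0.18 psu (deep − shallow).
Δρ/ρ₀ = −αΔT + βΔS = 1.615 × 10⁻³ + 1.44 × 10⁻⁴ = 1.759 × 10⁻³, so Δρ ≈ 1.801 kg m⁻³.
N² = (g/ρ₀)·Δρ/Δz = g·(Δρ/ρ₀)/Δz = 9.8 × 1.759 × 10⁻³ / 24 = 7.1826 × 10⁻⁴ s⁻².
N = √(7.1826 × 10⁻⁴) = 0.026800 rad s⁻¹ ≈ 0.0268 rad s⁻¹.

0.0268 rad s⁻¹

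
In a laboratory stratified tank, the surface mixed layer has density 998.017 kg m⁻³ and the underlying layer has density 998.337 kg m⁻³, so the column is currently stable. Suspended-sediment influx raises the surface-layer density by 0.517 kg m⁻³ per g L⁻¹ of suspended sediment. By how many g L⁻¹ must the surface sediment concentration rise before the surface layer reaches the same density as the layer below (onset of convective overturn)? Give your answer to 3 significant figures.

0.619 g L⁻¹

Density deficit of the surface layer: 998.337 − 998.017 = 0.32 kg m⁻³.
Required change = 0.32 / 0.517 = 0.619 g L⁻¹.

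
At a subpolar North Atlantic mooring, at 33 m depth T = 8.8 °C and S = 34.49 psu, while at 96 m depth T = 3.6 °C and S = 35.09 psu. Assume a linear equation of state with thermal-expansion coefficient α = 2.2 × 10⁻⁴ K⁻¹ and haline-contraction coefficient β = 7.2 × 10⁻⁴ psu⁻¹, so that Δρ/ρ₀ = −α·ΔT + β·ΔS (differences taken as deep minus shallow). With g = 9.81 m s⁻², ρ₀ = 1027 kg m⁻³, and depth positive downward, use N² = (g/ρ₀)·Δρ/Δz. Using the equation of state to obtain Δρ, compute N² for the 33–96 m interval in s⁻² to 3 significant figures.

2.45 × 10⁻⁴ s⁻²

ΔT = -5.2 K, ΔS = +0.60 psu (deep − shallow).
Δρ/ρ₀ = −αΔT + βΔS = 1.144 × 10⁻³ + 4.32 × 10⁻⁴ = 1.576 × 10⁻³, so Δρ ≈ 1.619 kg m⁻³.
N² = (g/ρ₀)·Δρ/Δz = g·(Δρ/ρ₀)/Δz = 9.81 × 1.576 × 10⁻³ / 63 = 2.4541 × 10⁻⁴ s⁻² ≈ 2.45 × 10⁻⁴ s⁻².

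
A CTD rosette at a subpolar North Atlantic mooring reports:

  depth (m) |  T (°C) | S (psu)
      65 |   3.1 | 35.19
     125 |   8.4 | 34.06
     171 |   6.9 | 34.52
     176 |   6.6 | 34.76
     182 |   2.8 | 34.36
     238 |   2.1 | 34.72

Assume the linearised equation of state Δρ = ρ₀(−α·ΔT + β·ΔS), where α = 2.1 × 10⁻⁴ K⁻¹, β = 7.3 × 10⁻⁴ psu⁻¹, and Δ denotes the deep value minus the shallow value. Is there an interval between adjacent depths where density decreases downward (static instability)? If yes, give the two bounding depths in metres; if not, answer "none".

Evaluate Δρ/ρ₀ = −αΔT + βΔS across each adjacent pair:
  65–125 m: −αΔT+βΔS = −(2.1 × 10⁻⁴)(+5.3)+(7.3 × 10⁻⁴)(-1.13) = -1.9 × 10⁻³ → UNSTABLE
  125–171 m: −αΔT+βΔS = −(2.1 × 10⁻⁴)(-1.5)+(7.3 × 10⁻⁴)(+0.46) = 6.5 × 10⁻⁴ → stable
  171–176 m: −αΔT+βΔS = −(2.1 × 10⁻⁴)(-0.3)+(7.3 × 10⁻⁴)(+0.24) = 2.4 × 10⁻⁴ → stable
  176–182 m: −αΔT+βΔS = −(2.1 × 10⁻⁴)(-3.8)+(7.3 × 10⁻⁴)(-0.40) = 5.1 × 10⁻⁴ → stable
  182–238 m: −αΔT+βΔS = −(2.1 × 10⁻⁴)(-0.7)+(7.3 × 10⁻⁴)(+0.36) = 4.1 × 10⁻⁴ → stable
The 65–125 m interval has Δρ < 0: lighter water underlies denser water.

65–125 m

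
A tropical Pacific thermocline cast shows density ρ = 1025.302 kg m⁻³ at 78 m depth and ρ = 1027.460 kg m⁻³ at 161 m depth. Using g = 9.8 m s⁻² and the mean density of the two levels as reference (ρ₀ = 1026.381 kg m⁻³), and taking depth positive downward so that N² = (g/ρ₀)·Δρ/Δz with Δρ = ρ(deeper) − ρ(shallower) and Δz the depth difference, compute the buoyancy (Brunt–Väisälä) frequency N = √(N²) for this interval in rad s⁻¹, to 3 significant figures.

0.0158 rad s⁻¹

Δρ = 1027.460 − 1025.302 = 2.158 kg m⁻³ over Δz = 161 − 78 = 83 m.
N² = (9.8/1026.381) × (2.158/83) = 2.4825 × 10⁻⁴ s⁻².
N = √(2.4825 × 10⁻⁴) = 0.015756 rad s⁻¹ ≈ 0.0158 rad s⁻¹.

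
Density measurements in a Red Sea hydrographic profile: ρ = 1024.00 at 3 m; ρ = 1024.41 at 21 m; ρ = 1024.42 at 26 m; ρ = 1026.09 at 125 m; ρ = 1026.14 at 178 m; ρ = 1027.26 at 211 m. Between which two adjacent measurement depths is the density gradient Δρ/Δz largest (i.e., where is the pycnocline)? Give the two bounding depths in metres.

Compute the density gradient over each adjacent pair:
  3–21 m: Δρ/Δz = 0.41/18 = 0.023 kg m⁻⁴
  21–26 m: Δρ/Δz = 0.01/5 = 2.0 × 10⁻³ kg m⁻⁴
  26–125 m: Δρ/Δz = 1.67/99 = 0.017 kg m⁻⁴
  125–178 m: Δρ/Δz = 0.05/53 = 9.4 × 10⁻⁴ kg m⁻⁴
  178–211 m: Δρ/Δz = 1.12/33 = 0.034 kg m⁻⁴
The largest gradient is in the 178–211 m interval — the pycnocline.

178–211 m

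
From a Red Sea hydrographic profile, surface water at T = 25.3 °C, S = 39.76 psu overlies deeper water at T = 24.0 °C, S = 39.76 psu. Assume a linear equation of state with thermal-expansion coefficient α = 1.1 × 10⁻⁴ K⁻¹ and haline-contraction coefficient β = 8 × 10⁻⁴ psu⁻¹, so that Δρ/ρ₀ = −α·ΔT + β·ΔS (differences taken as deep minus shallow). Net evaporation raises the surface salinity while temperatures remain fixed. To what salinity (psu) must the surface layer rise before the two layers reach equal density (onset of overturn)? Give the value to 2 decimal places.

39.94 psu

Neutral buoyancy requires −α(T_deep − T_surf) + β(S_deep − S_surf′) = 0.
S_surf′ = S_deep − (α/β)·ΔT = 39.76 − (1.1 × 10⁻⁴/8 × 10⁻⁴)·(-1.3) = 39.9387 psu.
Increase required: 39.9387 − 39.76 = 0.1787 psu.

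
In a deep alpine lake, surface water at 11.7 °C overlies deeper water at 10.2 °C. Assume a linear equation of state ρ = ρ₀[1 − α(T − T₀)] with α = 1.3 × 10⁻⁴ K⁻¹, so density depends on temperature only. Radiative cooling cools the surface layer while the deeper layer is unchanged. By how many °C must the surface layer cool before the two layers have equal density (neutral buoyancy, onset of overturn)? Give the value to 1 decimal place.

With temperature the only control, equal density requires T_surf′ = T_deep.
T_surf′ = 10.2 °C.
Cooling required: 11.7 − 10.2 = 1.5 °C.

1.5 °C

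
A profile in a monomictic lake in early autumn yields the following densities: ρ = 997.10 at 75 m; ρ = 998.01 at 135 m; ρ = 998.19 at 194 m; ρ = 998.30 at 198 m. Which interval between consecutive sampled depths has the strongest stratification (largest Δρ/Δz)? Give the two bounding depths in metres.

Compute the density gradient over each adjacent pair:
  75–135 m: Δρ/Δz = 0.91/60 = 0.015 kg m⁻⁴
  135–194 m: Δρ/Δz = 0.18/59 = 3.1 × 10⁻³ kg m⁻⁴
  194–198 m: Δρ/Δz = 0.11/4 = 0.028 kg m⁻⁴
The largest gradient is in the 194–198 m interval — the pycnocline.

194–198 m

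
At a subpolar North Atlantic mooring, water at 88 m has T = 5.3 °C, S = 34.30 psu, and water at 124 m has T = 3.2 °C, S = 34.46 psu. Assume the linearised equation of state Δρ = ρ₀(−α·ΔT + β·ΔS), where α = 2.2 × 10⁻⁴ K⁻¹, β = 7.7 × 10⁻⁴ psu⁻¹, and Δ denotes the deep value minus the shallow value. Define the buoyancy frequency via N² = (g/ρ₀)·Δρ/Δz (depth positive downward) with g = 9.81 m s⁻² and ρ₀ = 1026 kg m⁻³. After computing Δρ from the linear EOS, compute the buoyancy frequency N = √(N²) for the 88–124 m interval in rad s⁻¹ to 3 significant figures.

ΔT = -2.1 K, ΔS = +0.16 psu (deep − shallow).
Δρ/ρ₀ = −αΔT + βΔS = 4.62 × 10⁻⁴ + 1.232 × 10⁻⁴ = 5.852 × 10⁻⁴, so Δρ ≈ 0.6004 kg m⁻³.
N² = (g/ρ₀)·Δρ/Δz = g·(Δρ/ρ₀)/Δz = 9.81 × 5.852 × 10⁻⁴ / 36 = 1.5947 × 10⁻⁴ s⁻².
N = √(1.5947 × 10⁻⁴) = 0.012628 rad s⁻¹ ≈ 0.0126 rad s⁻¹.

0.0126 rad s⁻¹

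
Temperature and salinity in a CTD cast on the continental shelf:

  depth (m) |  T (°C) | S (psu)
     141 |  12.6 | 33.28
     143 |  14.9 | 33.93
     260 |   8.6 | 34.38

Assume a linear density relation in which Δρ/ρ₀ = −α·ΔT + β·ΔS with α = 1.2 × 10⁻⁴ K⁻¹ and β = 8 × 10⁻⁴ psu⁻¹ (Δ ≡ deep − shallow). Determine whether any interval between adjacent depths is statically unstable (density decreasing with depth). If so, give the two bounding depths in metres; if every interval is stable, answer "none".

Evaluate Δρ/ρ₀ = −αΔT + βΔS across each adjacent pair:
  141–143 m: −αΔT+βΔS = −(1.2 × 10⁻⁴)(+2.3)+(8 × 10⁻⁴)(+0.65) = 2.4 × 10⁻⁴ → stable
  143–260 m: −αΔT+βΔS = −(1.2 × 10⁻⁴)(-6.3)+(8 × 10⁻⁴)(+0.45) = 1.1 × 10⁻³ → stable
Every interval has Δρ > 0: the column is stably stratified throughout.

none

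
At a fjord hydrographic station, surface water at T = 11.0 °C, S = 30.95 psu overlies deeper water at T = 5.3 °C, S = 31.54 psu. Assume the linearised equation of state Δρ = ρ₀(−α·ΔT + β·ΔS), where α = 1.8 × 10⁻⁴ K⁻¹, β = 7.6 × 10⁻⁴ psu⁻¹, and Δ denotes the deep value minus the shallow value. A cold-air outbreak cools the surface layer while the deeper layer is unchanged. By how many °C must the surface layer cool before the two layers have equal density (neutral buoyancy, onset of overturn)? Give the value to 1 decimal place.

8.2 °C

Neutral buoyancy requires Δρ = 0, i.e. −α(T_deep − T_surf′) + β(S_deep − S_surf) = 0.
T_surf′ = T_deep − (β/α)·ΔS = 5.3 − (7.6 × 10⁻⁴/1.8 × 10⁻⁴)·(+0.59) = 2.809 °C.
Cooling required: 11.0 − (2.809) = 8.191 °C.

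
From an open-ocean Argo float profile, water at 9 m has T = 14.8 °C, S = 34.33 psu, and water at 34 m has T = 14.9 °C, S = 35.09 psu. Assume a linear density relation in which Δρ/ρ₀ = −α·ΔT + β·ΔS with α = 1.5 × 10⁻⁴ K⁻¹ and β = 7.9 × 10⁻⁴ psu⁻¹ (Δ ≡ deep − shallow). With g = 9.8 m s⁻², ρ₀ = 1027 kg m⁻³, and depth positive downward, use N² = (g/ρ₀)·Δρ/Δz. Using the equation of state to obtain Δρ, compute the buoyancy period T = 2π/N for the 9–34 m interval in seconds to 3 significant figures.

415 s

ΔT = +0.1 K, ΔS = +0.76 psu (deep − shallow).
Δρ/ρ₀ = −αΔT + βΔS = -1.50 × 10⁻⁵ + 6.004 × 10⁻⁴ = 5.854 × 10⁻⁴, so Δρ ≈ 0.6012 kg m⁻³.
N² = (g/ρ₀)·Δρ/Δz = g·(Δρ/ρ₀)/Δz = 9.8 × 5.854 × 10⁻⁴ / 25 = 2.2948 × 10⁻⁴ s⁻².
N = √(2.2948 × 10⁻⁴) = 0.015149 rad s⁻¹ → T = 2π/N = 414.76 s ≈ 415 s.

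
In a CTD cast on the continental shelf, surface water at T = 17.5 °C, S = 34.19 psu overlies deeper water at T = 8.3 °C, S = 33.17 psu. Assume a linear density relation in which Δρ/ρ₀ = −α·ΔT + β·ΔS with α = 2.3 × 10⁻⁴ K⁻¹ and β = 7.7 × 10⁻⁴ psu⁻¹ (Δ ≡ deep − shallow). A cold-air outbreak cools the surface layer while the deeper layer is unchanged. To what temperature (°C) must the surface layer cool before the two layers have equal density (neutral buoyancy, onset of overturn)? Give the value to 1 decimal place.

11.7 °C

Neutral buoyancy requires Δρ = 0, i.e. −α(T_deep − T_surf′) + β(S_deep − S_surf) = 0.
T_surf′ = T_deep − (β/α)·ΔS = 8.3 − (7.7 × 10⁻⁴/2.3 × 10⁻⁴)·(-1.02) = 11.715 °C.
Cooling required: 17.5 − (11.715) = 5.785 °C.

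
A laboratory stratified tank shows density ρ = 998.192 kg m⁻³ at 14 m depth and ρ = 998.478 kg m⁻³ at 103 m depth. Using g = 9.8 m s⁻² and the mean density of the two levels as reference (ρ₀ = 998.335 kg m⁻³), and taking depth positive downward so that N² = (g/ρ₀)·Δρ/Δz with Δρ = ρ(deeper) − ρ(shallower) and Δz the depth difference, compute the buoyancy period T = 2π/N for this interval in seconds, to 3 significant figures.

1.12 × 10³ s

Δρ = 998.478 − 998.192 = 0.286 kg m⁻³ over Δz = 103 − 14 = 89 m.
N² = (9.8/998.335) × (0.286/89) = 3.1545 × 10⁻⁵ s⁻².
N = √(3.1545 × 10⁻⁵) = 5.6165 × 10⁻³ rad s⁻¹, so T = 2π/N = 1.1187 × 10³ s ≈ 1.12 × 10³ s.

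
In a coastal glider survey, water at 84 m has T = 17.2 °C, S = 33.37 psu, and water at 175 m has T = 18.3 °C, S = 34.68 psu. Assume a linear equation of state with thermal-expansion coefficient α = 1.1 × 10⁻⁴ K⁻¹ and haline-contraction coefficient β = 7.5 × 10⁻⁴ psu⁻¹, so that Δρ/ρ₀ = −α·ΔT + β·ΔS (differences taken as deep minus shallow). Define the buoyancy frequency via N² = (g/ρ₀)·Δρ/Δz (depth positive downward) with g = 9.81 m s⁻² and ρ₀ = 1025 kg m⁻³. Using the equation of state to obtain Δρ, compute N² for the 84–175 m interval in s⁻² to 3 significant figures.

9.29 × 10⁻⁵ s⁻²

ΔT = +1.1 K, ΔS = +1.31 psu (deep − shallow).
Δρ/ρ₀ = −αΔT + βΔS = -1.21 × 10⁻⁴ + 9.825 × 10⁻⁴ = 8.615 × 10⁻⁴, so Δρ ≈ 0.8830 kg m⁻³.
N² = (g/ρ₀)·Δρ/Δz = g·(Δρ/ρ₀)/Δz = 9.81 × 8.615 × 10⁻⁴ / 91 = 9.2872 × 10⁻⁵ s⁻² ≈ 9.29 × 10⁻⁵ s⁻².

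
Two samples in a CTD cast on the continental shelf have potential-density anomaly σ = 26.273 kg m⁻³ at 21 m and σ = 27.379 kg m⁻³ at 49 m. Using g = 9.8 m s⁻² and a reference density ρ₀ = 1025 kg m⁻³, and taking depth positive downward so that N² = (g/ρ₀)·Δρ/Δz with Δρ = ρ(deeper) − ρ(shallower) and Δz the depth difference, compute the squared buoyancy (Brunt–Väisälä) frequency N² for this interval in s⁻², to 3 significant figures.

3.78 × 10⁻⁴ s⁻²

Δρ = 1027.379 − 1026.273 = 1.106 kg m⁻³ over Δz = 49 − 21 = 28 m.
N² = (9.8/1025) × (1.106/28) = 3.7766 × 10⁻⁴ s⁻² ≈ 3.78 × 10⁻⁴ s⁻².
A positive N² confirms static stability across the interval.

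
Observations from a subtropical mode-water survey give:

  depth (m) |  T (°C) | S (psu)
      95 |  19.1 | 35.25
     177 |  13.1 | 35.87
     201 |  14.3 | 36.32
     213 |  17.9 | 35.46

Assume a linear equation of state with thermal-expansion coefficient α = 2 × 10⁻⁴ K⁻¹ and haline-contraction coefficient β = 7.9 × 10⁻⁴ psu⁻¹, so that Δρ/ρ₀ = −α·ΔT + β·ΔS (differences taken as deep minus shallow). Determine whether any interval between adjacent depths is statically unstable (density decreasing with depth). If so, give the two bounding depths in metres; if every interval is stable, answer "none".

201–213 m

Evaluate Δρ/ρ₀ = −αΔT + βΔS across each adjacent pair:
  95–177 m: −αΔT+βΔS = −(2 × 10⁻⁴)(-6.0)+(7.9 × 10⁻⁴)(+0.62) = 1.7 × 10⁻³ → stable
  177–201 m: −αΔT+βΔS = −(2 × 10⁻⁴)(+1.2)+(7.9 × 10⁻⁴)(+0.45) = 1.2 × 10⁻⁴ → stable
  201–213 m: −αΔT+βΔS = −(2 × 10⁻⁴)(+3.6)+(7.9 × 10⁻⁴)(-0.86) = -1.4 × 10⁻³ → UNSTABLE
The 201–213 m interval has Δρ < 0: lighter water underlies denser water.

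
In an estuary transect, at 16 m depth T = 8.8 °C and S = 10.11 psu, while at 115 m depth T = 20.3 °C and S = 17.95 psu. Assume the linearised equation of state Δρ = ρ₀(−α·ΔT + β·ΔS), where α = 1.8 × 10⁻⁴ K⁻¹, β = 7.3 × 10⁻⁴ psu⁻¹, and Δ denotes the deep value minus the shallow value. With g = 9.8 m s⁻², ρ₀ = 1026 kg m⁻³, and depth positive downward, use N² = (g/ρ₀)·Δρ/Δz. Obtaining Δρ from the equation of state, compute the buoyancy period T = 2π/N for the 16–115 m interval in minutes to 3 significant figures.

5.51 min

ΔT = +11.5 K, ΔS = +7.84 psu (deep − shallow).
Δρ/ρ₀ = −αΔT + βΔS = -2.07 × 10⁻³ + 5.7232 × 10⁻³ = 3.6532 × 10⁻³, so Δρ ≈ 3.748 kg m⁻³.
N² = (g/ρ₀)·Δρ/Δz = g·(Δρ/ρ₀)/Δz = 9.8 × 3.6532 × 10⁻³ / 99 = 3.6163 × 10⁻⁴ s⁻².
N = √(3.6163 × 10⁻⁴) = 0.019017 rad s⁻¹ → T = 2π/N = 330.40 s = 5.5067 min ≈ 5.51 min.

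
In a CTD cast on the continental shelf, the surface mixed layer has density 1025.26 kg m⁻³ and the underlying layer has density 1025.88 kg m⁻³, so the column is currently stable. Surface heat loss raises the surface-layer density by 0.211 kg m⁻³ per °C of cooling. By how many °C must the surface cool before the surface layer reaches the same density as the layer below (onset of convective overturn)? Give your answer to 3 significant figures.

2.94 °C

Density deficit of the surface layer: 1025.88 − 1025.26 = 0.62 kg m⁻³.
Required change = 0.62 / 0.211 = 2.94 °C.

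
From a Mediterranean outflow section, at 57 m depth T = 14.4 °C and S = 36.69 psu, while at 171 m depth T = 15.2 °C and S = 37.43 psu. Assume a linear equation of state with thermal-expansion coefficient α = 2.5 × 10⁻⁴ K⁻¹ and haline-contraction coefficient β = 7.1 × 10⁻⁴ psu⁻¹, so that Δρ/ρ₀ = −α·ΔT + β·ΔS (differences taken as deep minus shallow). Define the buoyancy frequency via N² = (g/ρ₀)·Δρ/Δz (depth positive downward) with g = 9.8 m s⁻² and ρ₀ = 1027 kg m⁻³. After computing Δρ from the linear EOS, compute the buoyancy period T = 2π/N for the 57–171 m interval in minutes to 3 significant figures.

19.8 min

ΔT = +0.8 K, ΔS = +0.74 psu (deep − shallow).
Δρ/ρ₀ = −αΔT + βΔS = -2.00 × 10⁻⁴ + 5.254 × 10⁻⁴ = 3.254 × 10⁻⁴, so Δρ ≈ 0.3342 kg m⁻³.
N² = (g/ρ₀)·Δρ/Δz = g·(Δρ/ρ₀)/Δz = 9.8 × 3.254 × 10⁻⁴ / 114 = 2.7973 × 10⁻⁵ s⁻².
N = √(2.7973 × 10⁻⁵) = 5.2890 × 10⁻³ rad s⁻¹ → T = 2π/N = 1.1880 × 10³ s = 19.800 min ≈ 19.8 min.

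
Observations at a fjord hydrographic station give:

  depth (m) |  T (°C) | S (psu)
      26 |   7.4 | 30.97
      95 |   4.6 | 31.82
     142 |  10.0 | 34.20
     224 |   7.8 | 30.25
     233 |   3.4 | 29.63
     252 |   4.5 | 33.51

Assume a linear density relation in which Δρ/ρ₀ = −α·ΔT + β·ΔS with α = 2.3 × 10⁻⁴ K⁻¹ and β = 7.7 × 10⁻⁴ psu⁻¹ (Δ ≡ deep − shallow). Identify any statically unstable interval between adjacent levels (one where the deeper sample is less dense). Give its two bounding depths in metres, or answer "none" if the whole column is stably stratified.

Evaluate Δρ/ρ₀ = −αΔT + βΔS across each adjacent pair:
  26–95 m: −αΔT+βΔS = −(2.3 × 10⁻⁴)(-2.8)+(7.7 × 10⁻⁴)(+0.85) = 1.3 × 10⁻³ → stable
  95–142 m: −αΔT+βΔS = −(2.3 × 10⁻⁴)(+5.4)+(7.7 × 10⁻⁴)(+2.38) = 5.9 × 10⁻⁴ → stable
  142–224 m: −αΔT+βΔS = −(2.3 × 10⁻⁴)(-2.2)+(7.7 × 10⁻⁴)(-3.95) = -2.5 × 10⁻³ → UNSTABLE
  224–233 m: −αΔT+βΔS = −(2.3 × 10⁻⁴)(-4.4)+(7.7 × 10⁻⁴)(-0.62) = 5.3 × 10⁻⁴ → stable
  233–252 m: −αΔT+βΔS = −(2.3 × 10⁻⁴)(+1.1)+(7.7 × 10⁻⁴)(+3.88) = 2.7 × 10⁻³ → stable
The 142–224 m interval has Δρ < 0: lighter water underlies denser water.

142–224 m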